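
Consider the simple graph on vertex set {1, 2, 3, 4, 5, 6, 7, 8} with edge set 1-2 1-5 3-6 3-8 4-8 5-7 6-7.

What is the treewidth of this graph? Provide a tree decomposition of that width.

Treewidth 1.
Bags: B1 = {1, 2}  B2 = {1, 5}  B3 = {5, 7}  B4 = {6, 7}  B5 = {3, 6}  B6 = {3, 8}  B7 = {4, 8}
Tree: B1–B2, B2–B3, B3–B4, B4–B5, B5–B6, B6–B7

Each bag holds 2 vertices, so the decomposition has width 1, which upper-bounds the treewidth. Since G has at least one edge (e.g. 2–1), it is not an edgeless graph, so tw(G) ≥ 1. The upper and lower bounds meet at 1, so that is the treewidth.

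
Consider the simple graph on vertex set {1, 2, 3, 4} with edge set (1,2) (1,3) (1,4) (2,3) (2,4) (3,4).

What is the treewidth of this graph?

3

A width-3 tree decomposition is:
Bags: B1 = {1, 2, 3, 4}
Tree: (single bag)
With just one bag of size 4, the width is 4 − 1 = 3, so tw(G) ≤ 3. For the lower bound, the 4 vertices {1, 2, 3, 4} are pairwise adjacent, and any tree decomposition puts a clique entirely inside one bag — forcing width ≥ 3. Therefore the treewidth is 3.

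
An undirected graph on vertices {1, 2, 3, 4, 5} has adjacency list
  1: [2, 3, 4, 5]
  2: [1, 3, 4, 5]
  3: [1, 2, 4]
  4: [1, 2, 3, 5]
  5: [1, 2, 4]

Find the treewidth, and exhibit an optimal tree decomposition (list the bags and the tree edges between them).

Treewidth 3.
Bags: B1 = {1, 2, 4, 5}  B2 = {1, 2, 3, 4}
Tree: B1–B2

The largest bag has 4 vertices, giving width 3; this decomposition certifies tw(G) ≤ 3. Conversely, {1, 2, 3, 4} is a clique of size 4, and the vertices of any clique must share a bag in every tree decomposition; so some bag has ≥ 4 vertices and tw(G) ≥ 3. The upper and lower bounds meet at 3, so that is the treewidth.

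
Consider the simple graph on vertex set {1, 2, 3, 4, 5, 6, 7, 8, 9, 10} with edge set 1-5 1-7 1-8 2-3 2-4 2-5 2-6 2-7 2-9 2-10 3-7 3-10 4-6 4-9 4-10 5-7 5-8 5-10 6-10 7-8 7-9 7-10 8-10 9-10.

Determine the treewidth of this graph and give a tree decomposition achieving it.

Each bag holds 4 vertices, so the decomposition has width 3, which upper-bounds the treewidth. Conversely, {1, 5, 7, 8} is a clique of size 4, and the vertices of any clique must share a bag in every tree decomposition; so some bag has ≥ 4 vertices and tw(G) ≥ 3. Hence tw(G) = 3 exactly.

Treewidth 3.
One optimal decomposition is:
Bags: B1 = {2, 3, 7, 10}  B2 = {2, 5, 7, 10}  B3 = {2, 7, 9, 10}  B4 = {5, 7, 8, 10}  B5 = {2, 4, 9, 10}  B6 = {1, 5, 7, 8}  B7 = {2, 4, 6, 10}
Tree: B1–B2, B2–B3, B2–B4, B3–B5, B4–B6, B5–B7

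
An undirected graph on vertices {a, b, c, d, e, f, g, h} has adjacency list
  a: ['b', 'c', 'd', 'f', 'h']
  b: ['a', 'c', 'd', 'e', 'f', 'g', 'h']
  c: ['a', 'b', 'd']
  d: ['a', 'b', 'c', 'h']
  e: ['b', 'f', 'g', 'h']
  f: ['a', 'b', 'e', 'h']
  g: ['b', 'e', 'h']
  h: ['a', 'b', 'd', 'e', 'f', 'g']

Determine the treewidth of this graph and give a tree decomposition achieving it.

Treewidth 3.
One optimal decomposition is:
Bags: B1 = {a, b, f, h}  B2 = {a, b, d, h}  B3 = {b, e, f, h}  B4 = {a, b, c, d}  B5 = {b, e, g, h}
Tree: B1–B2, B1–B3, B2–B4, B3–B5

Each bag holds 4 vertices, so the decomposition has width 3, which upper-bounds the treewidth. For the lower bound, the 4 vertices {a, b, d, h} are pairwise adjacent, and any tree decomposition puts a clique entirely inside one bag — forcing width ≥ 3. Therefore the treewidth is 3.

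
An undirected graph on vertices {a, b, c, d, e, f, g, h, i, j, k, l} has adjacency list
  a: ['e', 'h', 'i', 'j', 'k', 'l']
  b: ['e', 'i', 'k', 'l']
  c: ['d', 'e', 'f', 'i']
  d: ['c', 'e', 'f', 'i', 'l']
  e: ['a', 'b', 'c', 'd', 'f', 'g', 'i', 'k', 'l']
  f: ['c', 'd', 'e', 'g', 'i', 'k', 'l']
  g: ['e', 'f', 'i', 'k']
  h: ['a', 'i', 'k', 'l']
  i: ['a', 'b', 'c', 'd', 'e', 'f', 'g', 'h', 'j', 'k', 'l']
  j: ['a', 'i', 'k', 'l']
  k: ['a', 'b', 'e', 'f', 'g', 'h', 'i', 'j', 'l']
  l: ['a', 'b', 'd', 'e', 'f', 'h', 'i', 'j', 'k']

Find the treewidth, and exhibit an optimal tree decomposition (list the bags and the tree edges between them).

Every bag has size at most 5, so the width is 5 − 1 = 4 and tw(G) ≤ 4. Conversely, {c, d, e, f, i} is a clique of size 5, and the vertices of any clique must share a bag in every tree decomposition; so some bag has ≥ 5 vertices and tw(G) ≥ 4. Therefore the treewidth is 4.

Treewidth 4.
One such decomposition:
Bags: B1 = {a, e, i, k, l}  B2 = {e, f, i, k, l}  B3 = {a, h, i, k, l}  B4 = {e, f, g, i, k}  B5 = {d, e, f, i, l}  B6 = {b, e, i, k, l}  B7 = {c, d, e, f, i}  B8 = {a, i, j, k, l}
Tree: B1–B2, B1–B3, B2–B4, B2–B5, B1–B6, B5–B7, B3–B8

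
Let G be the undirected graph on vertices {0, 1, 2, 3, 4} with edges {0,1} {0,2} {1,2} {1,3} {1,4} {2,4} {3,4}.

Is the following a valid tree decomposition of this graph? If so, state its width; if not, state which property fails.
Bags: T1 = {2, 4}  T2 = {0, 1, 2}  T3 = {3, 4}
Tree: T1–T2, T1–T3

A tree decomposition must satisfy three properties: every vertex lies in some bag; for every edge, both endpoints lie together in some bag; and for every vertex, the bags containing it form a connected subtree. Here edge (1,4) lies in no bag, so the decomposition is invalid.

No — edge (1,4) lies in no bag.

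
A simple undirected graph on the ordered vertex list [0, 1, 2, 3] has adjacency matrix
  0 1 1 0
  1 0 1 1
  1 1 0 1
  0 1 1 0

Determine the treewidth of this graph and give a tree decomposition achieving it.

The largest bag has 3 vertices, giving width 2; this decomposition certifies tw(G) ≤ 2. On the other hand G contains the 3-clique {0, 1, 2}. A clique must lie in a single bag of any decomposition, so no decomposition can have width below 2. Therefore the treewidth is 2.

Treewidth 2.
One such decomposition:
Bags: B1 = {0, 1, 2}  B2 = {1, 2, 3}
Tree: B1–B2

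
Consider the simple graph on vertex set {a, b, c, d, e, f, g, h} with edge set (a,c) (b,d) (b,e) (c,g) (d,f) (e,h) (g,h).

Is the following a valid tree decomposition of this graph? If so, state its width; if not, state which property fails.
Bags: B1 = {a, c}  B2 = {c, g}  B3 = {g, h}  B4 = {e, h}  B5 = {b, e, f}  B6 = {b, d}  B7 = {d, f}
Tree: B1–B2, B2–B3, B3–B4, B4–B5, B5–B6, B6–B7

A tree decomposition must satisfy three properties: every vertex lies in some bag; for every edge, both endpoints lie together in some bag; and for every vertex, the bags containing it form a connected subtree. Here bags containing vertex f are not connected in the tree, so the decomposition is invalid.

No — bags containing vertex f are not connected in the tree.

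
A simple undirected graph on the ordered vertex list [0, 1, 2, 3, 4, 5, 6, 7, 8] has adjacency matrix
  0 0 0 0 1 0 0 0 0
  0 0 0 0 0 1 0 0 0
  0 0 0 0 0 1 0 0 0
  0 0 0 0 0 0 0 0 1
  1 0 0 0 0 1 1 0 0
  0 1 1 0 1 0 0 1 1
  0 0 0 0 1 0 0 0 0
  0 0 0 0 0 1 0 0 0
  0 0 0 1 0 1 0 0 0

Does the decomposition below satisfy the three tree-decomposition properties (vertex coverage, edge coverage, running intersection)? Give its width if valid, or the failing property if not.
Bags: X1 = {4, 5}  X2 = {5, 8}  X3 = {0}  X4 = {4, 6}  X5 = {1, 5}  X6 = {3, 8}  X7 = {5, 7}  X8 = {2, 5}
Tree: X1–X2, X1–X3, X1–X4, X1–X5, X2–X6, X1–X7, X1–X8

A tree decomposition must satisfy three properties: every vertex lies in some bag; for every edge, both endpoints lie together in some bag; and for every vertex, the bags containing it form a connected subtree. Here edge (4,0) lies in no bag, so the decomposition is invalid.

No — edge (4,0) lies in no bag.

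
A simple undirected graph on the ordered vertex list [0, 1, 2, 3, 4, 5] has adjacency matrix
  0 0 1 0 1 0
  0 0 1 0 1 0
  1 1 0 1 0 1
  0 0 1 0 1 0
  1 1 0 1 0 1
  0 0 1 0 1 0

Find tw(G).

2

A width-2 tree decomposition is:
Bags: B1 = {0, 2, 4}  B2 = {1, 2, 4}  B3 = {2, 4, 5}  B4 = {2, 3, 4}
Tree: B1–B2, B2–B3, B3–B4
Each bag holds 3 vertices, so the decomposition has width 2, which upper-bounds the treewidth. The edges 0–4–1–2–0 form a cycle, so G is not a tree and its treewidth is at least 2. Hence tw(G) = 2 exactly.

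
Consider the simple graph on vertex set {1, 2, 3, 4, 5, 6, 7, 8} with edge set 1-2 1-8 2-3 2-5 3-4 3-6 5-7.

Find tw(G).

A width-1 tree decomposition is:
Bags: B1 = {2, 3}  B2 = {2, 5}  B3 = {3, 4}  B4 = {3, 6}  B5 = {1, 2}  B6 = {1, 8}  B7 = {5, 7}
Tree: B1–B2, B1–B3, B1–B4, B1–B5, B5–B6, B2–B7
Every bag has size at most 2, so the width is 2 − 1 = 1 and tw(G) ≤ 1. Since G has at least one edge (e.g. 3–2), it is not an edgeless graph, so tw(G) ≥ 1. Hence tw(G) = 1 exactly.

1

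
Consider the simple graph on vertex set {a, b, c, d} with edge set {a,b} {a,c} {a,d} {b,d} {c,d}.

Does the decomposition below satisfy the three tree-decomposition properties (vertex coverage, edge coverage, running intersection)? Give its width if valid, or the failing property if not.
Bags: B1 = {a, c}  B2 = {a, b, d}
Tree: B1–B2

A tree decomposition must satisfy three properties: every vertex lies in some bag; for every edge, both endpoints lie together in some bag; and for every vertex, the bags containing it form a connected subtree. Here edge (d,c) lies in no bag, so the decomposition is invalid.

No — edge (d,c) lies in no bag.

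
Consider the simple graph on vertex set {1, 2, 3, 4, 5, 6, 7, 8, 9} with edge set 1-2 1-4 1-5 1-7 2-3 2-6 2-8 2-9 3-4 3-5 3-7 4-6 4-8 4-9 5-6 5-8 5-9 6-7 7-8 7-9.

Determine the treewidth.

4

A width-4 tree decomposition is:
Bags: B1 = {2, 4, 5, 7, 9}  B2 = {1, 2, 4, 5, 7}  B3 = {2, 3, 4, 5, 7}  B4 = {2, 4, 5, 6, 7}  B5 = {2, 4, 5, 7, 8}
Tree: B1–B2, B2–B3, B3–B4, B4–B5
Each bag holds 5 vertices, so the decomposition has width 4, which upper-bounds the treewidth. For the lower bound: the 5 vertex sets {4,9}, {1,7}, {2,3}, {5}, {6} are disjoint, each induces a connected subgraph, and every pair is joined by at least one edge of G. Contracting each set to a single vertex therefore yields K_{5} as a minor, and since treewidth is minor-monotone, tw(G) ≥ tw(K_{5}) = 4. Hence tw(G) = 4 exactly.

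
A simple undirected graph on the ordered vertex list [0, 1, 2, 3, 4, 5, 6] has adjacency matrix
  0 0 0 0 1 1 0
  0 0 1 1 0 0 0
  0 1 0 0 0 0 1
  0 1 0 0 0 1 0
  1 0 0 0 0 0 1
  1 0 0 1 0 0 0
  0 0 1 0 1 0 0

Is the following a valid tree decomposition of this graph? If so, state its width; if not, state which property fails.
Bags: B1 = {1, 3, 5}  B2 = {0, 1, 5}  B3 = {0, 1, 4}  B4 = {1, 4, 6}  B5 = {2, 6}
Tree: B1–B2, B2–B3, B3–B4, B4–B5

No — edge (1,2) lies in no bag.

A tree decomposition must satisfy three properties: every vertex lies in some bag; for every edge, both endpoints lie together in some bag; and for every vertex, the bags containing it form a connected subtree. Here edge (1,2) lies in no bag, so the decomposition is invalid.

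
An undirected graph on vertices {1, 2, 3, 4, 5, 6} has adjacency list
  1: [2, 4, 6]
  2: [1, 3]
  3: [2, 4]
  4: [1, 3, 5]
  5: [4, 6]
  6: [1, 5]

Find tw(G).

A width-2 tree decomposition is:
Bags: B1 = {4, 5, 6}  B2 = {1, 4, 6}  B3 = {1, 3, 4}  B4 = {1, 2, 3}
Tree: B1–B2, B2–B3, B3–B4
The largest bag has 3 vertices, giving width 2; this decomposition certifies tw(G) ≤ 2. The edges 5–6–1–4–5 form a cycle, so G is not a tree and its treewidth is at least 2. The upper and lower bounds meet at 2, so that is the treewidth.

2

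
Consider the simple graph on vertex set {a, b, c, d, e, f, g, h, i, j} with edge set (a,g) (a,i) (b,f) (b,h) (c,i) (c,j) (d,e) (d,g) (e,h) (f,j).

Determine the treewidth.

2

A width-2 tree decomposition is:
Bags: B1 = {a, g, i}  B2 = {d, g, i}  B3 = {d, e, i}  B4 = {e, h, i}  B5 = {b, h, i}  B6 = {b, f, i}  B7 = {f, i, j}  B8 = {c, i, j}
Tree: B1–B2, B2–B3, B3–B4, B4–B5, B5–B6, B6–B7, B7–B8
Every bag has size at most 3, so the width is 3 − 1 = 2 and tw(G) ≤ 2. Since i–a–g–d–e–h–b–f–j–c–i is a cycle in G, G is not acyclic. Forests are exactly the graphs of treewidth ≤ 1, so tw(G) ≥ 2. Combining the bounds, tw(G) = 2.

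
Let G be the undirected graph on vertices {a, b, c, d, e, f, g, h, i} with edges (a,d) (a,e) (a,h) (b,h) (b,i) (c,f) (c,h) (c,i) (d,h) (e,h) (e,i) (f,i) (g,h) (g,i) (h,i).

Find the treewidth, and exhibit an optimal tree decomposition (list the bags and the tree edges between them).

Treewidth 2.
One such decomposition:
Bags: B1 = {a, e, h}  B2 = {e, h, i}  B3 = {b, h, i}  B4 = {c, h, i}  B5 = {g, h, i}  B6 = {a, d, h}  B7 = {c, f, i}
Tree: B1–B2, B2–B3, B3–B4, B4–B5, B1–B6, B4–B7

Every bag has size at most 3, so the width is 3 − 1 = 2 and tw(G) ≤ 2. Conversely, {a, d, h} is a clique of size 3, and the vertices of any clique must share a bag in every tree decomposition; so some bag has ≥ 3 vertices and tw(G) ≥ 2. Hence tw(G) = 2 exactly.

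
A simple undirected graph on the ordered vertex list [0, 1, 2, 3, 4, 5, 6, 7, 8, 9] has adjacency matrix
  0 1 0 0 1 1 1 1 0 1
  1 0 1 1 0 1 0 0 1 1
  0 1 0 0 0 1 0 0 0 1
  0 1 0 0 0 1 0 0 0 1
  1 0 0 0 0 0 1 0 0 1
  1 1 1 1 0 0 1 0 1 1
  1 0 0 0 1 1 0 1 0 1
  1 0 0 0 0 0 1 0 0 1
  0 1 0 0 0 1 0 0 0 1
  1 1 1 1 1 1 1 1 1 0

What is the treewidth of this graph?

3

A width-3 tree decomposition is:
Bags: B1 = {0, 1, 5, 9}  B2 = {1, 3, 5, 9}  B3 = {0, 5, 6, 9}  B4 = {0, 4, 6, 9}  B5 = {1, 2, 5, 9}  B6 = {1, 5, 8, 9}  B7 = {0, 6, 7, 9}
Tree: B1–B2, B1–B3, B3–B4, B2–B5, B1–B6, B3–B7
Every bag has size at most 4, so the width is 4 − 1 = 3 and tw(G) ≤ 3. Conversely, {0, 4, 6, 9} is a clique of size 4, and the vertices of any clique must share a bag in every tree decomposition; so some bag has ≥ 4 vertices and tw(G) ≥ 3. Hence tw(G) = 3 exactly.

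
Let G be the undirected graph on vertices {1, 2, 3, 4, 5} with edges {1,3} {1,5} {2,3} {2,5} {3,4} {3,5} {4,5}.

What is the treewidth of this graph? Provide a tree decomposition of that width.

Treewidth 2.
One optimal decomposition is:
Bags: B1 = {2, 3, 5}  B2 = {1, 3, 5}  B3 = {3, 4, 5}
Tree: B1–B2, B1–B3

Each bag holds 3 vertices, so the decomposition has width 2, which upper-bounds the treewidth. For the lower bound, the 3 vertices {1, 3, 5} are pairwise adjacent, and any tree decomposition puts a clique entirely inside one bag — forcing width ≥ 2. Hence tw(G) = 2 exactly.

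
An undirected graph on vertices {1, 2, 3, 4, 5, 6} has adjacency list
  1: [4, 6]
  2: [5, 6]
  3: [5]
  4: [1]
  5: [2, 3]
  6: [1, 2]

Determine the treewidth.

A width-1 tree decomposition is:
Bags: B1 = {1, 4}  B2 = {1, 6}  B3 = {2, 6}  B4 = {2, 5}  B5 = {3, 5}
Tree: B1–B2, B2–B3, B3–B4, B4–B5
Each bag holds 2 vertices, so the decomposition has width 1, which upper-bounds the treewidth. G has an edge, so its treewidth is at least 1. The upper and lower bounds meet at 1, so that is the treewidth.

1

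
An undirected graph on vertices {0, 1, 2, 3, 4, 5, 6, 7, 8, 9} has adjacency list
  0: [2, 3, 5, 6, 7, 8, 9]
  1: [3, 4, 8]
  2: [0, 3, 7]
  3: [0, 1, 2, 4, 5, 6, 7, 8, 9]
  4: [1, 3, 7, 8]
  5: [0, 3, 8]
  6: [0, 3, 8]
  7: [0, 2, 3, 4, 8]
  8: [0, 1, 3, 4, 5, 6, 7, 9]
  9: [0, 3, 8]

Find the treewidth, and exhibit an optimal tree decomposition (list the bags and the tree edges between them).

Treewidth 3.
One such decomposition:
Bags: B1 = {0, 3, 6, 8}  B2 = {0, 3, 8, 9}  B3 = {0, 3, 7, 8}  B4 = {0, 3, 5, 8}  B5 = {0, 2, 3, 7}  B6 = {3, 4, 7, 8}  B7 = {1, 3, 4, 8}
Tree: B1–B2, B2–B3, B2–B4, B3–B5, B3–B6, B6–B7

The largest bag has 4 vertices, giving width 3; this decomposition certifies tw(G) ≤ 3. On the other hand G contains the 4-clique {0, 3, 8, 9}. A clique must lie in a single bag of any decomposition, so no decomposition can have width below 3. Hence tw(G) = 3 exactly.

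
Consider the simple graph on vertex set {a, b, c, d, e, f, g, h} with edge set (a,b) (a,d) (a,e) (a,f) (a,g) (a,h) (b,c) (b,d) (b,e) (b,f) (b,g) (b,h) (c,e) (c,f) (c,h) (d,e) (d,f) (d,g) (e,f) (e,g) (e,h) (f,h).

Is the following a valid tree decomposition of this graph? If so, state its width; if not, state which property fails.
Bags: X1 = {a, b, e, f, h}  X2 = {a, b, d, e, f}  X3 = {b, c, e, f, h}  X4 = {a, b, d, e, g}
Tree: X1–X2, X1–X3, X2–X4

Yes; width 4.

Checking the three conditions: (i) the bags cover all of {a, b, c, d, e, f, g, h}; (ii) for each edge, some bag contains both endpoints; (iii) the bags containing any fixed vertex form a subtree. All hold, so the decomposition is valid with width 5 − 1 = 4.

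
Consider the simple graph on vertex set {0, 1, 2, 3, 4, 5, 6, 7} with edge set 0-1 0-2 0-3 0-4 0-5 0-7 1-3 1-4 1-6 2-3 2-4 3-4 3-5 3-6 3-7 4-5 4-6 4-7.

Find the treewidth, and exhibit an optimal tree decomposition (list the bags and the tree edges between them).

The largest bag has 4 vertices, giving width 3; this decomposition certifies tw(G) ≤ 3. On the other hand G contains the 4-clique {0, 1, 3, 4}. A clique must lie in a single bag of any decomposition, so no decomposition can have width below 3. The upper and lower bounds meet at 3, so that is the treewidth.

Treewidth 3.
One optimal decomposition is:
Bags: B1 = {0, 1, 3, 4}  B2 = {0, 3, 4, 7}  B3 = {0, 3, 4, 5}  B4 = {0, 2, 3, 4}  B5 = {1, 3, 4, 6}
Tree: B1–B2, B1–B3, B2–B4, B1–B5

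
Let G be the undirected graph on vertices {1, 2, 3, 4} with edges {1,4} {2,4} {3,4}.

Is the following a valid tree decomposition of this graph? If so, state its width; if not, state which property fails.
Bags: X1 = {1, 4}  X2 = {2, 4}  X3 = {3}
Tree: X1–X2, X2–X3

A tree decomposition must satisfy three properties: every vertex lies in some bag; for every edge, both endpoints lie together in some bag; and for every vertex, the bags containing it form a connected subtree. Here edge (4,3) lies in no bag, so the decomposition is invalid.

No — edge (4,3) lies in no bag.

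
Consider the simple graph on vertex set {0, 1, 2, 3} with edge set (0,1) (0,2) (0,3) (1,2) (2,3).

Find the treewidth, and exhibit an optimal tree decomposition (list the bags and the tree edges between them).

Treewidth 2.
One optimal decomposition is:
Bags: B1 = {0, 2, 3}  B2 = {0, 1, 2}
Tree: B1–B2

Each bag holds 3 vertices, so the decomposition has width 2, which upper-bounds the treewidth. On the other hand G contains the 3-clique {0, 1, 2}. A clique must lie in a single bag of any decomposition, so no decomposition can have width below 2. Hence tw(G) = 2 exactly.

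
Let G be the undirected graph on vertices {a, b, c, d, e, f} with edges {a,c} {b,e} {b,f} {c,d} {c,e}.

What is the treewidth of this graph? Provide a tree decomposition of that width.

Treewidth 1.
Bags: B1 = {a, c}  B2 = {c, e}  B3 = {b, e}  B4 = {b, f}  B5 = {c, d}
Tree: B1–B2, B2–B3, B3–B4, B2–B5

Each bag holds 2 vertices, so the decomposition has width 1, which upper-bounds the treewidth. Any graph with an edge has treewidth ≥ 1, and G has the edge c–a. The upper and lower bounds meet at 1, so that is the treewidth.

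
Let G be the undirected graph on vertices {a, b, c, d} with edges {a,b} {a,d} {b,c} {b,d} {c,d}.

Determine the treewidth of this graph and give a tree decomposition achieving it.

Treewidth 2.
One optimal decomposition is:
Bags: B1 = {b, c, d}  B2 = {a, b, d}
Tree: B1–B2

The largest bag has 3 vertices, giving width 2; this decomposition certifies tw(G) ≤ 2. For the lower bound, the 3 vertices {b, c, d} are pairwise adjacent, and any tree decomposition puts a clique entirely inside one bag — forcing width ≥ 2. Therefore the treewidth is 2.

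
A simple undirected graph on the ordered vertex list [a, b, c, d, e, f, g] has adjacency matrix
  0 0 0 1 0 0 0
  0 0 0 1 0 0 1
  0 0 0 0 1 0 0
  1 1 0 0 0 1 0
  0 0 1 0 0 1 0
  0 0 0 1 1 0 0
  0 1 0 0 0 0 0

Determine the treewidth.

A width-1 tree decomposition is:
Bags: B1 = {e, f}  B2 = {d, f}  B3 = {a, d}  B4 = {c, e}  B5 = {b, d}  B6 = {b, g}
Tree: B1–B2, B2–B3, B1–B4, B3–B5, B5–B6
Every bag has size at most 2, so the width is 2 − 1 = 1 and tw(G) ≤ 1. G has an edge, so its treewidth is at least 1. Therefore the treewidth is 1.

1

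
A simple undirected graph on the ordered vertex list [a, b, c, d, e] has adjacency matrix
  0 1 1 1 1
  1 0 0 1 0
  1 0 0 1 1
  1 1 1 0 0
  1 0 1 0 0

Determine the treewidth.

2

A width-2 tree decomposition is:
Bags: B1 = {a, b, d}  B2 = {a, c, d}  B3 = {a, c, e}
Tree: B1–B2, B2–B3
Each bag holds 3 vertices, so the decomposition has width 2, which upper-bounds the treewidth. On the other hand G contains the 3-clique {a, c, d}. A clique must lie in a single bag of any decomposition, so no decomposition can have width below 2. The upper and lower bounds meet at 2, so that is the treewidth.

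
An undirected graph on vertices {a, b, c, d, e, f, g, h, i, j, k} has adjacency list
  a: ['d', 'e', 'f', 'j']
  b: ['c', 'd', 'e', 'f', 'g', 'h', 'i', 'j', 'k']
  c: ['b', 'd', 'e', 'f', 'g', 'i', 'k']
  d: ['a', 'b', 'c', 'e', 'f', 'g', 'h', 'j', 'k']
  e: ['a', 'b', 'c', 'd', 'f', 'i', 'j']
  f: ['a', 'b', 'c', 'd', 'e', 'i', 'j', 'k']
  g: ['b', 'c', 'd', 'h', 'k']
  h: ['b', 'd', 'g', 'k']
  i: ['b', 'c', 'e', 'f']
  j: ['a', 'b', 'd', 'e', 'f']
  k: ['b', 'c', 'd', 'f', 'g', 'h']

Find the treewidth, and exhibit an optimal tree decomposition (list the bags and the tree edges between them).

Treewidth 4.
One optimal decomposition is:
Bags: B1 = {b, c, d, e, f}  B2 = {b, d, e, f, j}  B3 = {b, c, d, f, k}  B4 = {b, c, d, g, k}  B5 = {a, d, e, f, j}  B6 = {b, c, e, f, i}  B7 = {b, d, g, h, k}
Tree: B1–B2, B1–B3, B3–B4, B2–B5, B1–B6, B4–B7

Each bag holds 5 vertices, so the decomposition has width 4, which upper-bounds the treewidth. For the lower bound, the 5 vertices {a, d, e, f, j} are pairwise adjacent, and any tree decomposition puts a clique entirely inside one bag — forcing width ≥ 4. Combining the bounds, tw(G) = 4.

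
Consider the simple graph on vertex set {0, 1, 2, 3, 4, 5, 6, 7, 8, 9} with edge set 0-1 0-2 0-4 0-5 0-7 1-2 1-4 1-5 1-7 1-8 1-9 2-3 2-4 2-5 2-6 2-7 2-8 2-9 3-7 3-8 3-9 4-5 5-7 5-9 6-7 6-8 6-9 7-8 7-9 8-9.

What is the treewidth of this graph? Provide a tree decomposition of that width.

Treewidth 4.
One optimal decomposition is:
Bags: B1 = {1, 2, 7, 8, 9}  B2 = {2, 6, 7, 8, 9}  B3 = {1, 2, 5, 7, 9}  B4 = {2, 3, 7, 8, 9}  B5 = {0, 1, 2, 5, 7}  B6 = {0, 1, 2, 4, 5}
Tree: B1–B2, B1–B3, B2–B4, B3–B5, B5–B6

Each bag holds 5 vertices, so the decomposition has width 4, which upper-bounds the treewidth. On the other hand G contains the 5-clique {0, 1, 2, 4, 5}. A clique must lie in a single bag of any decomposition, so no decomposition can have width below 4. Combining the bounds, tw(G) = 4.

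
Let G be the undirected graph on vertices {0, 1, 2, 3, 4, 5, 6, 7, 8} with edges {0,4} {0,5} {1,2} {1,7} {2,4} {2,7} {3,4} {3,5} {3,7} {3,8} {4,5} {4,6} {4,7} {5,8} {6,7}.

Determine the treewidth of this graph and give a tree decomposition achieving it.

Each bag holds 3 vertices, so the decomposition has width 2, which upper-bounds the treewidth. On the other hand G contains the 3-clique {3, 5, 8}. A clique must lie in a single bag of any decomposition, so no decomposition can have width below 2. Hence tw(G) = 2 exactly.

Treewidth 2.
Bags: B1 = {2, 4, 7}  B2 = {3, 4, 7}  B3 = {4, 6, 7}  B4 = {3, 4, 5}  B5 = {3, 5, 8}  B6 = {1, 2, 7}  B7 = {0, 4, 5}
Tree: B1–B2, B2–B3, B2–B4, B4–B5, B1–B6, B4–B7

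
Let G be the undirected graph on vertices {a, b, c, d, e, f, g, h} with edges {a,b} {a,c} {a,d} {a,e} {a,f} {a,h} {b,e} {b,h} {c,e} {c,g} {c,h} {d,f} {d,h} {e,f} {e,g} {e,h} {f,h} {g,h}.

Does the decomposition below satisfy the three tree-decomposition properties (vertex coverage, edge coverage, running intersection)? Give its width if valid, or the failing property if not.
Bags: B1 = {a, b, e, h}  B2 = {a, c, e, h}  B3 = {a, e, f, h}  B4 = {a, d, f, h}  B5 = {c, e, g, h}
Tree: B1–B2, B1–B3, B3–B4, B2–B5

Yes; width 3.

Every vertex of G appears in some bag (union = {a, b, c, d, e, f, g, h}); every edge is covered by a bag; and for each vertex v the set of bags containing v is connected in the bag tree. The decomposition is therefore valid. The largest bag has 4 vertices, so the width is 3.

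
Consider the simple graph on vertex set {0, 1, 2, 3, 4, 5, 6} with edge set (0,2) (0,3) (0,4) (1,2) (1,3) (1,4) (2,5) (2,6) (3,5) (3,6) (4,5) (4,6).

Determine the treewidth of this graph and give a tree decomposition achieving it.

The largest bag has 4 vertices, giving width 3; this decomposition certifies tw(G) ≤ 3. For the lower bound: the 4 vertex sets {3,5}, {0,4}, {2}, {6} are disjoint, each induces a connected subgraph, and every pair is joined by at least one edge of G. Contracting each set to a single vertex therefore yields K_{4} as a minor, and since treewidth is minor-monotone, tw(G) ≥ tw(K_{4}) = 3. Combining the bounds, tw(G) = 3.

Treewidth 3.
One such decomposition:
Bags: B1 = {2, 3, 4, 5}  B2 = {0, 2, 3, 4}  B3 = {2, 3, 4, 6}  B4 = {1, 2, 3, 4}
Tree: B1–B2, B2–B3, B3–B4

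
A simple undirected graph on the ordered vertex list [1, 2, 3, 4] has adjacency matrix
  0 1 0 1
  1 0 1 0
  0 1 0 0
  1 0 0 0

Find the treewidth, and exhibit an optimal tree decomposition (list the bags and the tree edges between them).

Every bag has size at most 2, so the width is 2 − 1 = 1 and tw(G) ≤ 1. G has an edge, so its treewidth is at least 1. Therefore the treewidth is 1.

Treewidth 1.
One such decomposition:
Bags: B1 = {1, 2}  B2 = {2, 3}  B3 = {1, 4}
Tree: B1–B2, B1–B3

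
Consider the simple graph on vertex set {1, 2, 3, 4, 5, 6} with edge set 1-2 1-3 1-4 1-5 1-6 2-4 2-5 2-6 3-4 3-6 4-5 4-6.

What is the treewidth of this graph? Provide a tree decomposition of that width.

Treewidth 3.
Bags: B1 = {1, 2, 4, 6}  B2 = {1, 2, 4, 5}  B3 = {1, 3, 4, 6}
Tree: B1–B2, B1–B3

Every bag has size at most 4, so the width is 4 − 1 = 3 and tw(G) ≤ 3. On the other hand G contains the 4-clique {1, 2, 4, 5}. A clique must lie in a single bag of any decomposition, so no decomposition can have width below 3. Hence tw(G) = 3 exactly.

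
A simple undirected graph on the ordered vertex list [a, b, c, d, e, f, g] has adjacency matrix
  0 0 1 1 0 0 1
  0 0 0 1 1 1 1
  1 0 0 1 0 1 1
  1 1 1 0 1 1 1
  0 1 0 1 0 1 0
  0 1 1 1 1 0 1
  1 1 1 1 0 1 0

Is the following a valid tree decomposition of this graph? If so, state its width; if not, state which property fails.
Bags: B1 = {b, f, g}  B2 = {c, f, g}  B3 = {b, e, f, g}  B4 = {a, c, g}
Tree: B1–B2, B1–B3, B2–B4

No — vertex d appears in no bag.

A tree decomposition must satisfy three properties: every vertex lies in some bag; for every edge, both endpoints lie together in some bag; and for every vertex, the bags containing it form a connected subtree. Here vertex d appears in no bag, so the decomposition is invalid.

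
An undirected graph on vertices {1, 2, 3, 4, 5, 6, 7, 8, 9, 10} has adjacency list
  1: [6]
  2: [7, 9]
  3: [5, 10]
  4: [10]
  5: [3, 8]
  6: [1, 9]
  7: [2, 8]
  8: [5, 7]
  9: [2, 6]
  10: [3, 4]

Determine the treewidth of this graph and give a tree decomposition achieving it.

The largest bag has 2 vertices, giving width 1; this decomposition certifies tw(G) ≤ 1. G has an edge, so its treewidth is at least 1. The upper and lower bounds meet at 1, so that is the treewidth.

Treewidth 1.
Bags: B1 = {4, 10}  B2 = {3, 10}  B3 = {3, 5}  B4 = {5, 8}  B5 = {7, 8}  B6 = {2, 7}  B7 = {2, 9}  B8 = {6, 9}  B9 = {1, 6}
Tree: B1–B2, B2–B3, B3–B4, B4–B5, B5–B6, B6–B7, B7–B8, B8–B9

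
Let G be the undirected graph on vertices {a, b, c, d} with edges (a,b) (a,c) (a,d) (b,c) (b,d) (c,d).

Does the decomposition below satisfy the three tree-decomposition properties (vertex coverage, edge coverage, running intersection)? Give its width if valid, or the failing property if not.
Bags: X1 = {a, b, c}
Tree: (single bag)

A tree decomposition must satisfy three properties: every vertex lies in some bag; for every edge, both endpoints lie together in some bag; and for every vertex, the bags containing it form a connected subtree. Here vertex d appears in no bag, so the decomposition is invalid.

No — vertex d appears in no bag.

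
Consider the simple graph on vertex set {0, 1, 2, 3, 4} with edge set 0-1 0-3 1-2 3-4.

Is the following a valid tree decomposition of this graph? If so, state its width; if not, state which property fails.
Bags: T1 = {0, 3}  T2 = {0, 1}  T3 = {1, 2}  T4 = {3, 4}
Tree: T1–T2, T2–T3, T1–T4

Yes; width 1.

Checking the three conditions: (i) the bags cover all of {0, 1, 2, 3, 4}; (ii) for each edge, some bag contains both endpoints; (iii) the bags containing any fixed vertex form a subtree. All hold, so the decomposition is valid with width 2 − 1 = 1.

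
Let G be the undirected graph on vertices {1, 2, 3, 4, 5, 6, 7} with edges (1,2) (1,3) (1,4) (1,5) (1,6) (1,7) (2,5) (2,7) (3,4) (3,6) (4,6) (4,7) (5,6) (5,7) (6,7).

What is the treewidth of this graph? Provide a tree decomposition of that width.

Treewidth 3.
One such decomposition:
Bags: B1 = {1, 5, 6, 7}  B2 = {1, 4, 6, 7}  B3 = {1, 2, 5, 7}  B4 = {1, 3, 4, 6}
Tree: B1–B2, B1–B3, B2–B4

The largest bag has 4 vertices, giving width 3; this decomposition certifies tw(G) ≤ 3. On the other hand G contains the 4-clique {1, 2, 5, 7}. A clique must lie in a single bag of any decomposition, so no decomposition can have width below 3. The upper and lower bounds meet at 3, so that is the treewidth.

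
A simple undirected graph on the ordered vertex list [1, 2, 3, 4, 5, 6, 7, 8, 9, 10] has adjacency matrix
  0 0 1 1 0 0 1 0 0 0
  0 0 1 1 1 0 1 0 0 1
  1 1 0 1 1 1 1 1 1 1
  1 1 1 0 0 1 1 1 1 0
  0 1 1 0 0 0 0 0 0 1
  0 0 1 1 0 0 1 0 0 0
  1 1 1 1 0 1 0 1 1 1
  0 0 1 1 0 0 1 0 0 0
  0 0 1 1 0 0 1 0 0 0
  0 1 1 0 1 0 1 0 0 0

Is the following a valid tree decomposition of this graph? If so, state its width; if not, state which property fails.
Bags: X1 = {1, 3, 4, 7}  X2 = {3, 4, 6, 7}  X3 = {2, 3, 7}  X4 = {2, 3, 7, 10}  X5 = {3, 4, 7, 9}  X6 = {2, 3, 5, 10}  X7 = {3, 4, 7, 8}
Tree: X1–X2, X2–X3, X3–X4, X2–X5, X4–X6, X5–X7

A tree decomposition must satisfy three properties: every vertex lies in some bag; for every edge, both endpoints lie together in some bag; and for every vertex, the bags containing it form a connected subtree. Here edge (4,2) lies in no bag, so the decomposition is invalid.

No — edge (4,2) lies in no bag.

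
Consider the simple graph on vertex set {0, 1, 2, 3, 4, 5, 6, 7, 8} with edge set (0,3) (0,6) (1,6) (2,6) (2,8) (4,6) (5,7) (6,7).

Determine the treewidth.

1

A width-1 tree decomposition is:
Bags: B1 = {2, 8}  B2 = {2, 6}  B3 = {6, 7}  B4 = {4, 6}  B5 = {1, 6}  B6 = {0, 6}  B7 = {0, 3}  B8 = {5, 7}
Tree: B1–B2, B2–B3, B3–B4, B4–B5, B4–B6, B6–B7, B3–B8
Every bag has size at most 2, so the width is 2 − 1 = 1 and tw(G) ≤ 1. Any graph with an edge has treewidth ≥ 1, and G has the edge 2–8. The upper and lower bounds meet at 1, so that is the treewidth.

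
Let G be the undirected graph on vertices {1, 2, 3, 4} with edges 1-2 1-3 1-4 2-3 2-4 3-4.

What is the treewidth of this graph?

3

A width-3 tree decomposition is:
Bags: B1 = {1, 2, 3, 4}
Tree: (single bag)
With just one bag of size 4, the width is 4 − 1 = 3, so tw(G) ≤ 3. Conversely, {1, 2, 3, 4} is a clique of size 4, and the vertices of any clique must share a bag in every tree decomposition; so some bag has ≥ 4 vertices and tw(G) ≥ 3. Hence tw(G) = 3 exactly.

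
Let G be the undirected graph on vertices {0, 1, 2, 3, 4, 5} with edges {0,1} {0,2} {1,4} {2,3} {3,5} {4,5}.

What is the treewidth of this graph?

A width-2 tree decomposition is:
Bags: B1 = {0, 1, 2}  B2 = {1, 2, 3}  B3 = {1, 3, 5}  B4 = {1, 4, 5}
Tree: B1–B2, B2–B3, B3–B4
The largest bag has 3 vertices, giving width 2; this decomposition certifies tw(G) ≤ 2. The edges 1–0–2–3–5–4–1 form a cycle, so G is not a tree and its treewidth is at least 2. Combining the bounds, tw(G) = 2.

2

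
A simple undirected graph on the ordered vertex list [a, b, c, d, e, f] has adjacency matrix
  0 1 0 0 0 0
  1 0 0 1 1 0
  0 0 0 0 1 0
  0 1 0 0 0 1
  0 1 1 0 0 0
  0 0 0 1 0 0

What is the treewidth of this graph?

A width-1 tree decomposition is:
Bags: B1 = {b, e}  B2 = {b, d}  B3 = {c, e}  B4 = {a, b}  B5 = {d, f}
Tree: B1–B2, B1–B3, B2–B4, B2–B5
The largest bag has 2 vertices, giving width 1; this decomposition certifies tw(G) ≤ 1. G has an edge, so its treewidth is at least 1. Hence tw(G) = 1 exactly.

1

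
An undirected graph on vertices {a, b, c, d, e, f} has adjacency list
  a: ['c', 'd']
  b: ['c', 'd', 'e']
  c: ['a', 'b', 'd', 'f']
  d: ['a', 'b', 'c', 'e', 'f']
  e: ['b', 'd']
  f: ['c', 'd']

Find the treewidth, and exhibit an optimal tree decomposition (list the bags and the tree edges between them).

The largest bag has 3 vertices, giving width 2; this decomposition certifies tw(G) ≤ 2. Conversely, {b, d, e} is a clique of size 3, and the vertices of any clique must share a bag in every tree decomposition; so some bag has ≥ 3 vertices and tw(G) ≥ 2. Combining the bounds, tw(G) = 2.

Treewidth 2.
One such decomposition:
Bags: B1 = {b, c, d}  B2 = {c, d, f}  B3 = {b, d, e}  B4 = {a, c, d}
Tree: B1–B2, B1–B3, B1–B4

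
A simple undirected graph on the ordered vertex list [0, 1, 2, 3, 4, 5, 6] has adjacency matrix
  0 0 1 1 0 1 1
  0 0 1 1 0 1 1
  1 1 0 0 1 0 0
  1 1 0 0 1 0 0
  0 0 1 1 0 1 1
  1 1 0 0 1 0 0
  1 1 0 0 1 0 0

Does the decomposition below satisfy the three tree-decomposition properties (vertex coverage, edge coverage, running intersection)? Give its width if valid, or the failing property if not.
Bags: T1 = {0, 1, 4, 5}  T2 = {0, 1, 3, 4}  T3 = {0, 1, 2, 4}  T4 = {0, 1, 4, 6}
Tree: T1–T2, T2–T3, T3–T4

Vertex coverage: the bags together contain {0, 1, 2, 3, 4, 5, 6}, the full vertex set. Edge coverage: each edge of G has both endpoints in at least one bag. Running intersection: for every vertex, the bags containing it form a connected subtree. All three properties hold, so this is a valid tree decomposition of width max|bag| − 1 = 3, and hence tw(G) ≤ 3.

Yes; width 3.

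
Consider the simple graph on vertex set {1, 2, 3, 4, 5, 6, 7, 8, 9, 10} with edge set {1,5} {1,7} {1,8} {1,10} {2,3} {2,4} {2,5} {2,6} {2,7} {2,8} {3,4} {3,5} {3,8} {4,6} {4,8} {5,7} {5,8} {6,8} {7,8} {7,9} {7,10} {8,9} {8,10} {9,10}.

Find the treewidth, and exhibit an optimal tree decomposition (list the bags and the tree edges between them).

Every bag has size at most 4, so the width is 4 − 1 = 3 and tw(G) ≤ 3. Conversely, {1, 7, 8, 10} is a clique of size 4, and the vertices of any clique must share a bag in every tree decomposition; so some bag has ≥ 4 vertices and tw(G) ≥ 3. Combining the bounds, tw(G) = 3.

Treewidth 3.
Bags: B1 = {2, 5, 7, 8}  B2 = {2, 3, 5, 8}  B3 = {1, 5, 7, 8}  B4 = {2, 3, 4, 8}  B5 = {2, 4, 6, 8}  B6 = {1, 7, 8, 10}  B7 = {7, 8, 9, 10}
Tree: B1–B2, B1–B3, B2–B4, B4–B5, B3–B6, B6–B7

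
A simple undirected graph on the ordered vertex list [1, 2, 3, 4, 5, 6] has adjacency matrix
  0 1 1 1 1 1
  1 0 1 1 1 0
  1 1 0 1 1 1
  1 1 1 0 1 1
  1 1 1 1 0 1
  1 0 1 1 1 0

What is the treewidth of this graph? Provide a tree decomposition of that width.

The largest bag has 5 vertices, giving width 4; this decomposition certifies tw(G) ≤ 4. For the lower bound, the 5 vertices {1, 2, 3, 4, 5} are pairwise adjacent, and any tree decomposition puts a clique entirely inside one bag — forcing width ≥ 4. Combining the bounds, tw(G) = 4.

Treewidth 4.
Bags: B1 = {1, 2, 3, 4, 5}  B2 = {1, 3, 4, 5, 6}
Tree: B1–B2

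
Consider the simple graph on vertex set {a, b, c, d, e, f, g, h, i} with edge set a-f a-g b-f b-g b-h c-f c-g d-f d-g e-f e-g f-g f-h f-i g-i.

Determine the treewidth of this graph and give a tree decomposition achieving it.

Each bag holds 3 vertices, so the decomposition has width 2, which upper-bounds the treewidth. Conversely, {d, f, g} is a clique of size 3, and the vertices of any clique must share a bag in every tree decomposition; so some bag has ≥ 3 vertices and tw(G) ≥ 2. Combining the bounds, tw(G) = 2.

Treewidth 2.
Bags: B1 = {c, f, g}  B2 = {b, f, g}  B3 = {b, f, h}  B4 = {f, g, i}  B5 = {a, f, g}  B6 = {e, f, g}  B7 = {d, f, g}
Tree: B1–B2, B2–B3, B1–B4, B4–B5, B4–B6, B5–B7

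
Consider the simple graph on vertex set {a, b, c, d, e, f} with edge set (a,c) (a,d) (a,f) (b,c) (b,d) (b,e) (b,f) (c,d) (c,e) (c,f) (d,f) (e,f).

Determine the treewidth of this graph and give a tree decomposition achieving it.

Each bag holds 4 vertices, so the decomposition has width 3, which upper-bounds the treewidth. On the other hand G contains the 4-clique {a, c, d, f}. A clique must lie in a single bag of any decomposition, so no decomposition can have width below 3. Combining the bounds, tw(G) = 3.

Treewidth 3.
One such decomposition:
Bags: B1 = {b, c, d, f}  B2 = {a, c, d, f}  B3 = {b, c, e, f}
Tree: B1–B2, B1–B3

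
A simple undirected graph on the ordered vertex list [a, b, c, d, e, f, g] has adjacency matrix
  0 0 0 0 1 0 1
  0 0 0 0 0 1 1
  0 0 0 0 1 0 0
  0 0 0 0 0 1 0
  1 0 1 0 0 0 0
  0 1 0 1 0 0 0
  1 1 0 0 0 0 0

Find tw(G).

1

A width-1 tree decomposition is:
Bags: B1 = {c, e}  B2 = {a, e}  B3 = {a, g}  B4 = {b, g}  B5 = {b, f}  B6 = {d, f}
Tree: B1–B2, B2–B3, B3–B4, B4–B5, B5–B6
The largest bag has 2 vertices, giving width 1; this decomposition certifies tw(G) ≤ 1. Any graph with an edge has treewidth ≥ 1, and G has the edge c–e. Therefore the treewidth is 1.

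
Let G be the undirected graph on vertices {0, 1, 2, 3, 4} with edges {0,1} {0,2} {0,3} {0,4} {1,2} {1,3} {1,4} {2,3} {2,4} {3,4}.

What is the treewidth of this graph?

4

A width-4 tree decomposition is:
Bags: B1 = {0, 1, 2, 3, 4}
Tree: (single bag)
With just one bag of size 5, the width is 5 − 1 = 4, so tw(G) ≤ 4. Conversely, {0, 1, 2, 3, 4} is a clique of size 5, and the vertices of any clique must share a bag in every tree decomposition; so some bag has ≥ 5 vertices and tw(G) ≥ 4. Therefore the treewidth is 4.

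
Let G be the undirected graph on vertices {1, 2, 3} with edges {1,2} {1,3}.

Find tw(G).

A width-1 tree decomposition is:
Bags: B1 = {1, 2}  B2 = {1, 3}
Tree: B1–B2
Every bag has size at most 2, so the width is 2 − 1 = 1 and tw(G) ≤ 1. Any graph with an edge has treewidth ≥ 1, and G has the edge 1–2. The upper and lower bounds meet at 1, so that is the treewidth.

1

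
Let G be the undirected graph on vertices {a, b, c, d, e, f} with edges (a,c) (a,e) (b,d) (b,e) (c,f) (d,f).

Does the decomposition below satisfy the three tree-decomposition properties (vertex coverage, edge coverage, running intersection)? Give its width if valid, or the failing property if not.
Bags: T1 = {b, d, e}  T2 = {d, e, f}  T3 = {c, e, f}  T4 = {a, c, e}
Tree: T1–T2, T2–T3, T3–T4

Yes; width 2.

Checking the three conditions: (i) the bags cover all of {a, b, c, d, e, f}; (ii) for each edge, some bag contains both endpoints; (iii) the bags containing any fixed vertex form a subtree. All hold, so the decomposition is valid with width 3 − 1 = 2.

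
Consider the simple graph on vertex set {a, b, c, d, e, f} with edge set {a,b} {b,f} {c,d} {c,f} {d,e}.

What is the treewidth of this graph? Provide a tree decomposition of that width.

Each bag holds 2 vertices, so the decomposition has width 1, which upper-bounds the treewidth. Since G has at least one edge (e.g. e–d), it is not an edgeless graph, so tw(G) ≥ 1. The upper and lower bounds meet at 1, so that is the treewidth.

Treewidth 1.
Bags: B1 = {d, e}  B2 = {c, d}  B3 = {c, f}  B4 = {b, f}  B5 = {a, b}
Tree: B1–B2, B2–B3, B3–B4, B4–B5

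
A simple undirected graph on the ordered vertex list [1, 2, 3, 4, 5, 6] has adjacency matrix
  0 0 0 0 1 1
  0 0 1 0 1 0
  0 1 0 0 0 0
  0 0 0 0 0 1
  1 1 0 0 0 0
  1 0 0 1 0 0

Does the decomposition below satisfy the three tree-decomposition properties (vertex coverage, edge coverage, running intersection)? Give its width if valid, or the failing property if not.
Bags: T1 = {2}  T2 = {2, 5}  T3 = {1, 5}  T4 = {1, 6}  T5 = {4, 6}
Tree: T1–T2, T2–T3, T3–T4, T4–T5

No — vertex 3 appears in no bag.

A tree decomposition must satisfy three properties: every vertex lies in some bag; for every edge, both endpoints lie together in some bag; and for every vertex, the bags containing it form a connected subtree. Here vertex 3 appears in no bag, so the decomposition is invalid.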